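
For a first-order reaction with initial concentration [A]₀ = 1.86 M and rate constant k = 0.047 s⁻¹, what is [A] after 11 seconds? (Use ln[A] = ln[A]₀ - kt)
1.1091 M

ln[A] = ln[A]₀ - k·t = ln(1.86) - (0.047)·(11) = 0.6206 - 0.5170 = 0.1036
[A] = e^(0.1036) = 1.1091 M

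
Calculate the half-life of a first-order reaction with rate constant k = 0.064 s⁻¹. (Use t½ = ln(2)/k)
10.83 s

t½ = ln(2)/k = 0.6931/0.064 = 10.83 s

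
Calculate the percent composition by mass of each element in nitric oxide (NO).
N: 46.68%, O: 53.32%

Molar mass of NO = 30.01 g/mol
% N = (1 × 14.01) / 30.01 × 100% = 14.01 / 30.01 × 100% = 46.68%
% O = (1 × 16.0) / 30.01 × 100% = 16 / 30.01 × 100% = 53.32%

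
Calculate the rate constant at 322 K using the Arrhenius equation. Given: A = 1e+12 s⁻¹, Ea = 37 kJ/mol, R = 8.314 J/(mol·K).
9.95e+05 s⁻¹

k = A·exp(-Ea/(R·T)) = 1e+12·exp(-37000/(8.314·322)) = 1e+12·exp(-13.8209) = 1e+12·9.9464e-07 = 9.95e+05 s⁻¹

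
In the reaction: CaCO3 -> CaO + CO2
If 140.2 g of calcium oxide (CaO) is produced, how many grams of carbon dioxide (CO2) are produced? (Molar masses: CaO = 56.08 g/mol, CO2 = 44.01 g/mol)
Moles of CaO = 140.2 g ÷ 56.08 g/mol = 2.5 mol
Mole ratio: 1 mol CO2 / 1 mol CaO
Moles of CO2 = 2.5 × (1/1) = 2.5 mol
Mass of CO2 = 2.5 mol × 44.01 g/mol = 110 g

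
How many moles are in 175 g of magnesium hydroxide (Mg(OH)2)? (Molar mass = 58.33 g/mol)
Moles = 175 g ÷ 58.33 g/mol = 3 mol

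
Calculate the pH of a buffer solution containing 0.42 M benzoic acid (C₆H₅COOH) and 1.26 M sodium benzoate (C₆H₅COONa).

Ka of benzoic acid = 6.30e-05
pH = 4.68

pKa = -log(6.30e-05) = 4.20. pH = pKa + log([A⁻]/[HA]) = 4.20 + log(1.26/0.42)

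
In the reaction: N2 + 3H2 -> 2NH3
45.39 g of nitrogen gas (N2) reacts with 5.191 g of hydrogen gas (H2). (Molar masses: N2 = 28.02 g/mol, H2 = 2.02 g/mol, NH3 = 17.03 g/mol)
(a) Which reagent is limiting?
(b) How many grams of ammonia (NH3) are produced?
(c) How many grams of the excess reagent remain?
(a) H2, (b) 29.18 g, (c) 21.39 g

Moles of N2 = 45.39 g ÷ 28.02 g/mol = 1.61991 mol
Moles of H2 = 5.191 g ÷ 2.02 g/mol = 2.5698 mol
Moles ÷ coefficient: N2: 1.61991/1 = 1.62, H2: 2.5698/3 = 0.8566
(a) H2 has the smaller value, so H2 is the limiting reagent.
(b) Moles of NH3 = 2.5698 mol H2 × (2/3) = 1.7132 mol; mass = 1.7132 mol × 17.03 g/mol = 29.18 g
(c) N2 consumed = 2.5698 × (1/3) = 0.856601 mol; remaining = 1.61991 − 0.856601 = 0.763314 mol; mass = 0.763314 mol × 28.02 g/mol = 21.39 g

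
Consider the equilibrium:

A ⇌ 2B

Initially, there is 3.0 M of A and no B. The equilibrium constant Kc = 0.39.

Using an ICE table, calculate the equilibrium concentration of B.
[B] = 0.989 M

ICE: [A] = 3.0 − x, [B] = 2x.
Kc = (2x)²/(3.0 − x) = 0.39 ⇒ 4x² + 0.39x − 1.17 = 0.
x = (−0.39 + √(0.39² + 4·4·1.17))/(2·4) = (−0.39 + √18.872)/8 = 0.49428.
[B] = 2x = 0.989 M.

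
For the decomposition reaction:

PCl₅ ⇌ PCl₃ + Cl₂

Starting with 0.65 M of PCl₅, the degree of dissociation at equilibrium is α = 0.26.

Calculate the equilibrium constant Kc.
K_c = 0.0594

x = α·[A]₀ = 0.26 × 0.65 = 0.169 M dissociated.
At eq: [PCl₅] = 0.65 − 0.169 = 0.481 M; [PCl₃] = [Cl₂] = x = 0.169 M.
Kc = [PCl₃][Cl₂]/[PCl₅] = (0.169)²/0.481 = 0.05938.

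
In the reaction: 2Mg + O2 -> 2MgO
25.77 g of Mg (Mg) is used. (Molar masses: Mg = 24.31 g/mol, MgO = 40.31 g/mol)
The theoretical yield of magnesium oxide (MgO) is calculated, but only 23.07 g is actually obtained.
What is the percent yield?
Moles of Mg = 25.77 g ÷ 24.31 g/mol = 1.06006 mol
Mole ratio: 2 mol MgO / 2 mol Mg
Moles of MgO = 1.06006 × (2/2) = 1.06006 mol
Theoretical yield = 1.06006 mol × 40.31 g/mol = 42.731 g
Actual yield = 23.07 g
Percent yield = (23.07 / 42.731) × 100% = 54.0%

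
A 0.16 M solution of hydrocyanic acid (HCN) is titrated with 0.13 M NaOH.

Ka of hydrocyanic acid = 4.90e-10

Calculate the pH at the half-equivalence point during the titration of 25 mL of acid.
pH = pKa = 9.31

At the half-equivalence point, [HA] = [A⁻], so by Henderson–Hasselbalch pH = pKa + log(1) = pKa.
pKa = −log(4.90e-10) = 9.31.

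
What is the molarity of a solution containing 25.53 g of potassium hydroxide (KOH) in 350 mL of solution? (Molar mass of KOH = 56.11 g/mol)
Moles of KOH = 25.53 g ÷ 56.11 g/mol = 0.454999 mol
Volume = 350 mL = 0.35 L
Molarity = 0.454999 mol ÷ 0.35 L = 1.3 M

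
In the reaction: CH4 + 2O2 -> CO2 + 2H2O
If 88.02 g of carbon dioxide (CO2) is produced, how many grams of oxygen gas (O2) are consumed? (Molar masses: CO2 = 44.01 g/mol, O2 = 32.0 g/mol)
Moles of CO2 = 88.02 g ÷ 44.01 g/mol = 2 mol
Mole ratio: 2 mol O2 / 1 mol CO2
Moles of O2 = 2 × (2/1) = 4 mol
Mass of O2 = 4 mol × 32.0 g/mol = 128 g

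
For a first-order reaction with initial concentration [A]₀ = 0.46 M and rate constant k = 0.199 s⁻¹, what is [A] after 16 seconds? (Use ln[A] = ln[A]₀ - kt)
0.0191 M

ln[A] = ln[A]₀ - k·t = ln(0.46) - (0.199)·(16) = -0.7765 - 3.1840 = -3.9605
[A] = e^(-3.9605) = 0.0191 M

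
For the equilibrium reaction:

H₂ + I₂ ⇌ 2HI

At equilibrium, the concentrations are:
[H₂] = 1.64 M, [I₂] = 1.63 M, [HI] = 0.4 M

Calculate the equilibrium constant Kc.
K_c = 0.0599

Kc = ([HI]^2) / ([H₂] × [I₂])
   = ((0.4)^2) / ((1.64)·(1.63))
   = 0.16 / 2.6732 = 0.0599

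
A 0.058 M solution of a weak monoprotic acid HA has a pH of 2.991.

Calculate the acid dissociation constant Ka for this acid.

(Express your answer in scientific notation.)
K_a = 1.83e-05

[H⁺] = 10^(−pH) = 10^(−2.991) = 1.021e-03 M. For HA ⇌ H⁺ + A⁻, Ka = x²/(C − x) = (1.021e-03)²/(0.058 − 1.021e-03) = 1.83e-05.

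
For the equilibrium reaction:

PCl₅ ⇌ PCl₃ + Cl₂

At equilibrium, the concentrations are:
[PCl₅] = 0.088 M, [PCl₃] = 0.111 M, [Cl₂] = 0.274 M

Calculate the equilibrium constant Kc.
K_c = 0.3456

Kc = ([PCl₃] × [Cl₂]) / ([PCl₅])
   = ((0.111)·(0.274)) / ((0.088))
   = 0.030414 / 0.088 = 0.3456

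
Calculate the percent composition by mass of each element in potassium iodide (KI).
K: 23.55%, I: 76.45%

Molar mass of KI = 166.0 g/mol
% K = (1 × 39.1) / 166.0 × 100% = 39.1 / 166.0 × 100% = 23.55%
% I = (1 × 126.9) / 166.0 × 100% = 126.9 / 166.0 × 100% = 76.45%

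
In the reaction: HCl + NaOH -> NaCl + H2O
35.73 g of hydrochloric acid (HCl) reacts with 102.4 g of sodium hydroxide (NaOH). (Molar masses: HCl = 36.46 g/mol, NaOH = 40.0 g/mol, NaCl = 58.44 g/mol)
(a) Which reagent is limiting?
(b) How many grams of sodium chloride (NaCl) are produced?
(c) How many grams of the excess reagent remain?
(a) HCl, (b) 57.27 g, (c) 63.2 g

Moles of HCl = 35.73 g ÷ 36.46 g/mol = 0.979978 mol
Moles of NaOH = 102.4 g ÷ 40.0 g/mol = 2.56 mol
Moles ÷ coefficient: HCl: 0.979978/1 = 0.98, NaOH: 2.56/1 = 2.56
(a) HCl has the smaller value, so HCl is the limiting reagent.
(b) Moles of NaCl = 0.979978 mol HCl × (1/1) = 0.979978 mol; mass = 0.979978 mol × 58.44 g/mol = 57.27 g
(c) NaOH consumed = 0.979978 × (1/1) = 0.979978 mol; remaining = 2.56 − 0.979978 = 1.58002 mol; mass = 1.58002 mol × 40.0 g/mol = 63.2 g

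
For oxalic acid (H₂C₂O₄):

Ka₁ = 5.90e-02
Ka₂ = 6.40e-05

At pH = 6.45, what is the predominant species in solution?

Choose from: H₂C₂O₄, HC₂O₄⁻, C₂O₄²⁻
C₂O₄²⁻

pKa1 = 1.23, pKa2 = 4.19. Each pKa is the crossover between adjacent species; pH = 6.45 lies in the region where C₂O₄²⁻ predominates.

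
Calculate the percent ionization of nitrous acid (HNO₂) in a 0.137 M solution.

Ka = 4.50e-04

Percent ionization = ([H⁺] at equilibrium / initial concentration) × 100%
Percent ionization = 5.57%

Let x = [H⁺]. Ka = x²/(C - x) ⇒ x² + (4.50e-04)x - (4.50e-04)(0.137) = 0. x = 7.6300e-03. Percent = (7.6300e-03/0.137) × 100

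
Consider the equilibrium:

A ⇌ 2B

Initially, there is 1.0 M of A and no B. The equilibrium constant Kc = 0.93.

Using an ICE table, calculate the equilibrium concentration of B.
[B] = 0.759 M

ICE: [A] = 1.0 − x, [B] = 2x.
Kc = (2x)²/(1.0 − x) = 0.93 ⇒ 4x² + 0.93x − 0.93 = 0.
x = (−0.93 + √(0.93² + 4·4·0.93))/(2·4) = (−0.93 + √15.745)/8 = 0.37975.
[B] = 2x = 0.759 M.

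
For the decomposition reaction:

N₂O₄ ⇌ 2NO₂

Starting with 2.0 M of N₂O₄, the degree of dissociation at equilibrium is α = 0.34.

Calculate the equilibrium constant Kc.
K_c = 1.4012

x = α·[A]₀ = 0.34 × 2.0 = 0.68 M dissociated.
At eq: [N₂O₄] = 2.0 − 0.68 = 1.32 M; [NO₂] = 2x = 1.36 M.
Kc = [NO₂]²/[N₂O₄] = (1.36)²/1.32 = 1.401.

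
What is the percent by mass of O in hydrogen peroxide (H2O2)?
Mass of O in formula = 16.0 × 2 = 32 g/mol
Molar mass = 34.02 g/mol
% O = (32/34.02) × 100% = 94.06%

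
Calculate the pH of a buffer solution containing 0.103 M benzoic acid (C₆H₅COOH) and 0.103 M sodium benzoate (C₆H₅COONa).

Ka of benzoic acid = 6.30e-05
pH = 4.20

pKa = -log(6.30e-05) = 4.20. pH = pKa + log([A⁻]/[HA]) = 4.20 + log(0.103/0.103)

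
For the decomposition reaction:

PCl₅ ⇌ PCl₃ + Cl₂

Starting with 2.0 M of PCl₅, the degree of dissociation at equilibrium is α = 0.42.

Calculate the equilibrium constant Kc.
K_c = 0.6083

x = α·[A]₀ = 0.42 × 2.0 = 0.84 M dissociated.
At eq: [PCl₅] = 2.0 − 0.84 = 1.16 M; [PCl₃] = [Cl₂] = x = 0.84 M.
Kc = [PCl₃][Cl₂]/[PCl₅] = (0.84)²/1.16 = 0.6083.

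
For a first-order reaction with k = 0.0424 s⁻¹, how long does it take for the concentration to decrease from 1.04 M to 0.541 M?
15.41 s

From ln[A] = ln[A]₀ - k·t: t = ln([A]₀/[A])/k = ln(1.04/0.541)/0.0424 = ln(1.9224)/0.0424 = 0.6536/0.0424 = 15.41 s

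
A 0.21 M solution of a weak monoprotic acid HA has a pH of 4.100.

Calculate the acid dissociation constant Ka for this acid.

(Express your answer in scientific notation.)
K_a = 3.01e-08

[H⁺] = 10^(−pH) = 10^(−4.100) = 7.943e-05 M. For HA ⇌ H⁺ + A⁻, Ka = x²/(C − x) = (7.943e-05)²/(0.21 − 7.943e-05) = 3.01e-08.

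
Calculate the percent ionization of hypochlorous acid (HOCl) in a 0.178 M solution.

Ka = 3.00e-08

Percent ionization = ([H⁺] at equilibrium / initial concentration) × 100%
Percent ionization = 0.041%

Let x = [H⁺]. Ka = x²/(C - x) ⇒ x² + (3.00e-08)x - (3.00e-08)(0.178) = 0. x = 7.3060e-05. Percent = (7.3060e-05/0.178) × 100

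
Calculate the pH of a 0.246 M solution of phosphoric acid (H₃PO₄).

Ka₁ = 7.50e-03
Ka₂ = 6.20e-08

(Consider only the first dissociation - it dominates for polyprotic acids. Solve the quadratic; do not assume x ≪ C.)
pH = 1.40

x² + Ka₁·x − Ka₁·C = 0 with Ka₁ = 7.50e-03, C = 0.246.
x = (−Ka₁ + √(Ka₁² + 4·Ka₁·C))/2 = 3.9367e-02 M, so pH = 1.40.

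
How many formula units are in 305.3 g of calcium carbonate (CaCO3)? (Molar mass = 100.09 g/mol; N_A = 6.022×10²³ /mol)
Moles = 305.3 g ÷ 100.09 g/mol = 3.05025 mol
Formula units = 3.05025 mol × 6.022×10²³ /mol = 1.837e+24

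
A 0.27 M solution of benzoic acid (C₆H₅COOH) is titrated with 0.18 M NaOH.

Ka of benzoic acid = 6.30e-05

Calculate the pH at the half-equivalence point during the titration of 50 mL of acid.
pH = pKa = 4.20

At the half-equivalence point, [HA] = [A⁻], so by Henderson–Hasselbalch pH = pKa + log(1) = pKa.
pKa = −log(6.30e-05) = 4.20.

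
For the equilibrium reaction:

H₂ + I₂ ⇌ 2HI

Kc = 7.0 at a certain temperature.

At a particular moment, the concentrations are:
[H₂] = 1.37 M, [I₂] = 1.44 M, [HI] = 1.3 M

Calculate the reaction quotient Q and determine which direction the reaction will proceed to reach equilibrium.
Q = 0.857, Q < K, reaction proceeds forward (toward products)

Q = ([HI]^2) / ([H₂] × [I₂])
  = ((1.3)^2) / ((1.37)·(1.44)) = 1.69/1.9728 = 0.8567
Since Q = 0.8567 < Kc = 7.0, the reaction proceeds forward (toward products) to reach equilibrium.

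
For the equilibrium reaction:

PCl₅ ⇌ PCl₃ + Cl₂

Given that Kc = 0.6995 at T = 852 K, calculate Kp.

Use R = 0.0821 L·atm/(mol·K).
K_p = 48.9295

Δn = (moles gaseous products) − (moles gaseous reactants) = 1
T = 852 K; RT = 0.0821 × 852 = 69.9492
Kp = Kc·(RT)^Δn = 0.6995 × (69.9492)^1 = 0.6995 × 69.9492 = 48.9295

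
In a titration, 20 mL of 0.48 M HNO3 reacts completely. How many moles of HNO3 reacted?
Moles = Molarity × Volume (L)
Moles = 0.48 M × 0.02 L = 0.0096 mol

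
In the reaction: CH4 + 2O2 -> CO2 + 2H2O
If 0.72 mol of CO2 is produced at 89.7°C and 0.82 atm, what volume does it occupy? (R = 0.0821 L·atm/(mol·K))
T = 89.7°C + 273.15 = 362.85 K
V = nRT/P = (0.72 × 0.0821 × 362.85) / 0.82
V = 26.16 L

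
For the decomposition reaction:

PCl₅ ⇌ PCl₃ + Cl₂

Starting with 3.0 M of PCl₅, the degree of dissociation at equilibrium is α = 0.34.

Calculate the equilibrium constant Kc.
K_c = 0.5255

x = α·[A]₀ = 0.34 × 3.0 = 1.02 M dissociated.
At eq: [PCl₅] = 3.0 − 1.02 = 1.98 M; [PCl₃] = [Cl₂] = x = 1.02 M.
Kc = [PCl₃][Cl₂]/[PCl₅] = (1.02)²/1.98 = 0.5255.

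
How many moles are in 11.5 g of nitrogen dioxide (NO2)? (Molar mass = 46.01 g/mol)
Moles = 11.5 g ÷ 46.01 g/mol = 0.2499 mol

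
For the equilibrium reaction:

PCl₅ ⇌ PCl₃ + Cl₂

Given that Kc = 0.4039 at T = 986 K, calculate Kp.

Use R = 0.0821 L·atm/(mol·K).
K_p = 32.6959

Δn = (moles gaseous products) − (moles gaseous reactants) = 1
T = 986 K; RT = 0.0821 × 986 = 80.9506
Kp = Kc·(RT)^Δn = 0.4039 × (80.9506)^1 = 0.4039 × 80.9506 = 32.6959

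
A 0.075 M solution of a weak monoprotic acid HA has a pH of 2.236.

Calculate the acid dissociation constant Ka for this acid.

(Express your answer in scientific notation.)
K_a = 4.87e-04

[H⁺] = 10^(−pH) = 10^(−2.236) = 5.808e-03 M. For HA ⇌ H⁺ + A⁻, Ka = x²/(C − x) = (5.808e-03)²/(0.075 − 5.808e-03) = 4.87e-04.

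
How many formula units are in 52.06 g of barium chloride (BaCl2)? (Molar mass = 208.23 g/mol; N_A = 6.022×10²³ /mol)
Moles = 52.06 g ÷ 208.23 g/mol = 0.250012 mol
Formula units = 0.250012 mol × 6.022×10²³ /mol = 1.506e+23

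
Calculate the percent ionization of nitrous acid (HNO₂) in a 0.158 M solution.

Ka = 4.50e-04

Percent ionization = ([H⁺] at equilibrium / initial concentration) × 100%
Percent ionization = 5.2%

Let x = [H⁺]. Ka = x²/(C - x) ⇒ x² + (4.50e-04)x - (4.50e-04)(0.158) = 0. x = 8.2101e-03. Percent = (8.2101e-03/0.158) × 100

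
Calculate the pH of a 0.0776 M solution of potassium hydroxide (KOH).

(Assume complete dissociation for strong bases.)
pH = 12.89

[OH⁻] = 0.0776 M for strong base. pOH = -log[OH⁻] = 1.11, pH = 14 - pOH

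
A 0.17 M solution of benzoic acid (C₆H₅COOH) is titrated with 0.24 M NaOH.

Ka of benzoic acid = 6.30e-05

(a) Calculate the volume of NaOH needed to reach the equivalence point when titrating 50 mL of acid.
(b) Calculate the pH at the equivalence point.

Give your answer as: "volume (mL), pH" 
V = 35.4 mL, pH = 8.60

(a) At equivalence: moles acid = moles base.
moles acid = 0.17 × 0.05 = 0.0085 mol; V_NaOH = 0.0085/0.24 = 0.03542 L = 35.4 mL.
(b) At equivalence, all acid → conjugate base A⁻ at [A⁻] = 0.0085/0.08542 = 0.09951 M.
Kb = Kw/Ka = 1.0e-14/6.30e-05 = 1.587e-10; [OH⁻] = √(Kb·[A⁻]) = 3.974e-06; pOH = 5.40; pH = 14 − pOH = 8.60.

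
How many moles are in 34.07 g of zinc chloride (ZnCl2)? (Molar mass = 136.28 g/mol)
Moles = 34.07 g ÷ 136.28 g/mol = 0.25 mol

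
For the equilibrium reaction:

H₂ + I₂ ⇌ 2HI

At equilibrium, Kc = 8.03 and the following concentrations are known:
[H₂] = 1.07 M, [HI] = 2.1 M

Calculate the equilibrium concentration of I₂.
[I₂] = 0.5133 M

Kc = ([HI]^2) / ([H₂] × [I₂]) = 8.03
[I₂]^1 = (product terms)/(Kc · other reactant terms) = 4.41 / (8.03 · 1.07) = 0.51326
[I₂] = 0.5133 M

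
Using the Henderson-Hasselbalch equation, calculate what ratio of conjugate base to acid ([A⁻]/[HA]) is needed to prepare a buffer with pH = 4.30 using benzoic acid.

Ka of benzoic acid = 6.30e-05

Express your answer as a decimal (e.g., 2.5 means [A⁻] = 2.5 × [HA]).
[A⁻]/[HA] = 1.257

pKa = −log(6.30e-05) = 4.2007. pH = pKa + log([A⁻]/[HA]). 4.30 = 4.2007 + log(ratio). log(ratio) = 4.30 − 4.2007 = 0.0993. ratio = 10^(0.0993) = 1.257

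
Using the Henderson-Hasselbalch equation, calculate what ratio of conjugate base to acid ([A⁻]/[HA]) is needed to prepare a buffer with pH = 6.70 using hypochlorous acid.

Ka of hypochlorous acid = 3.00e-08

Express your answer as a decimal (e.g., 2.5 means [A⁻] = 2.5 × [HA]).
[A⁻]/[HA] = 0.150

pKa = −log(3.00e-08) = 7.5229. pH = pKa + log([A⁻]/[HA]). 6.70 = 7.5229 + log(ratio). log(ratio) = 6.70 − 7.5229 = -0.8229. ratio = 10^(-0.8229) = 0.150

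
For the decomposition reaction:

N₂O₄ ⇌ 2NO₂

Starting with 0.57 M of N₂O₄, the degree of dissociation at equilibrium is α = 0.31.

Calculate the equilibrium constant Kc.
K_c = 0.3175

x = α·[A]₀ = 0.31 × 0.57 = 0.1767 M dissociated.
At eq: [N₂O₄] = 0.57 − 0.1767 = 0.3933 M; [NO₂] = 2x = 0.3534 M.
Kc = [NO₂]²/[N₂O₄] = (0.3534)²/0.3933 = 0.3175.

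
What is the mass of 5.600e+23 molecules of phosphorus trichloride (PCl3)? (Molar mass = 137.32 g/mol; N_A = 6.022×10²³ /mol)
Moles = 5.600e+23 ÷ 6.022×10²³ = 0.929924 mol
Mass = 0.929924 mol × 137.32 g/mol = 127.7 g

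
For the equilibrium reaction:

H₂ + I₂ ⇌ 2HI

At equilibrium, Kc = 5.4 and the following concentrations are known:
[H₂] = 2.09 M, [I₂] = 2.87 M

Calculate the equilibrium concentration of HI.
[HI] = 5.6913 M

Kc = ([HI]^2) / ([H₂] × [I₂]) = 5.4
[HI]^2 = Kc · (reactant terms)/(other product terms) = 5.4 · 5.9983 / 1 = 32.391
[HI] = (32.391)^(1/2) = 5.6913 M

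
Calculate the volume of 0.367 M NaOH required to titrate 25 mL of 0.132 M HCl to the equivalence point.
V_{base} = 9.0 mL

At equivalence: moles acid = moles base.
moles HCl = 0.132 M × 0.025 L = 0.0033 mol
V_NaOH = 0.0033 mol ÷ 0.367 M = 0.008992 L = 9.0 mL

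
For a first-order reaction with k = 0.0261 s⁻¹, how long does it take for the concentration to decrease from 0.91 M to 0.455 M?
26.56 s

From ln[A] = ln[A]₀ - k·t: t = ln([A]₀/[A])/k = ln(0.91/0.455)/0.0261 = ln(2.0000)/0.0261 = 0.6931/0.0261 = 26.56 s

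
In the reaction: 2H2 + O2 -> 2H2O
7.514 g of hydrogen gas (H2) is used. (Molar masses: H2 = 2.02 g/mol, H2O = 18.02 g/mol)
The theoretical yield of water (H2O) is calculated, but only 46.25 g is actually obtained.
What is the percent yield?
Moles of H2 = 7.514 g ÷ 2.02 g/mol = 3.7198 mol
Mole ratio: 2 mol H2O / 2 mol H2
Moles of H2O = 3.7198 × (2/2) = 3.7198 mol
Theoretical yield = 3.7198 mol × 18.02 g/mol = 67.031 g
Actual yield = 46.25 g
Percent yield = (46.25 / 67.031) × 100% = 69.0%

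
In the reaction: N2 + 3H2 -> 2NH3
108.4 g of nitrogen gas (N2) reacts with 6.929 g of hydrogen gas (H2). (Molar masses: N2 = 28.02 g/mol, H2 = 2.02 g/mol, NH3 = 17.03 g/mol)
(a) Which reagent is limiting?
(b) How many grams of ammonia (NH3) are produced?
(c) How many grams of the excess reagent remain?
(a) H2, (b) 38.94 g, (c) 76.36 g

Moles of N2 = 108.4 g ÷ 28.02 g/mol = 3.86867 mol
Moles of H2 = 6.929 g ÷ 2.02 g/mol = 3.4302 mol
Moles ÷ coefficient: N2: 3.86867/1 = 3.869, H2: 3.4302/3 = 1.143
(a) H2 has the smaller value, so H2 is the limiting reagent.
(b) Moles of NH3 = 3.4302 mol H2 × (2/3) = 2.2868 mol; mass = 2.2868 mol × 17.03 g/mol = 38.94 g
(c) N2 consumed = 3.4302 × (1/3) = 1.1434 mol; remaining = 3.86867 − 1.1434 = 2.72527 mol; mass = 2.72527 mol × 28.02 g/mol = 76.36 g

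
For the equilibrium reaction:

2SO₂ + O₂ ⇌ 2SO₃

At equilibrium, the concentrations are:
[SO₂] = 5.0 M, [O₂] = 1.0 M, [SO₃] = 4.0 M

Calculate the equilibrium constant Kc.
K_c = 0.6400

Kc = ([SO₃]^2) / ([SO₂]^2 × [O₂])
   = ((4.0)^2) / ((5.0)^2·(1.0))
   = 16 / 25 = 0.6400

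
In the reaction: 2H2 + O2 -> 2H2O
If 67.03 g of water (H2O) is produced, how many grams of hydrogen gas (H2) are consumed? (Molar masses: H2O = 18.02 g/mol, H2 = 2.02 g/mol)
Moles of H2O = 67.03 g ÷ 18.02 g/mol = 3.71976 mol
Mole ratio: 2 mol H2 / 2 mol H2O
Moles of H2 = 3.71976 × (2/2) = 3.71976 mol
Mass of H2 = 3.71976 mol × 2.02 g/mol = 7.514 g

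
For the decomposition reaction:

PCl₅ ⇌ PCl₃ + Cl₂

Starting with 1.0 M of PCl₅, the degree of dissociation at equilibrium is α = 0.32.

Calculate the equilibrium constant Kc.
K_c = 0.1506

x = α·[A]₀ = 0.32 × 1.0 = 0.32 M dissociated.
At eq: [PCl₅] = 1.0 − 0.32 = 0.68 M; [PCl₃] = [Cl₂] = x = 0.32 M.
Kc = [PCl₃][Cl₂]/[PCl₅] = (0.32)²/0.68 = 0.1506.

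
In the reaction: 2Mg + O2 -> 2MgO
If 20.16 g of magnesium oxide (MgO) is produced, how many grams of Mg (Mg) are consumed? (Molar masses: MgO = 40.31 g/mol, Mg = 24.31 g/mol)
Moles of MgO = 20.16 g ÷ 40.31 g/mol = 0.500124 mol
Mole ratio: 2 mol Mg / 2 mol MgO
Moles of Mg = 0.500124 × (2/2) = 0.500124 mol
Mass of Mg = 0.500124 mol × 24.31 g/mol = 12.16 g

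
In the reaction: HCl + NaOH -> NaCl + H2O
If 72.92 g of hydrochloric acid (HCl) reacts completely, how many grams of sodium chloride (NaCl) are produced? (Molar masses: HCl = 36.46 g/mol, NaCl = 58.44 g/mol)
Moles of HCl = 72.92 g ÷ 36.46 g/mol = 2 mol
Mole ratio: 1 mol NaCl / 1 mol HCl
Moles of NaCl = 2 × (1/1) = 2 mol
Mass of NaCl = 2 mol × 58.44 g/mol = 116.9 g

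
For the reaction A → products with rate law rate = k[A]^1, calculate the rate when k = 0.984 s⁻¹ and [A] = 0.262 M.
0.2578 M/s

rate = k·[A]^1 = 0.984·(0.262)^1 = 0.984·0.262 = 0.2578 M/s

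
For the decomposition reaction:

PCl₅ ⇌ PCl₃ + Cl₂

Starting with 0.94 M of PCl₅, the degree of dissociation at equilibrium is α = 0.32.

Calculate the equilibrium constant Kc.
K_c = 0.1416

x = α·[A]₀ = 0.32 × 0.94 = 0.3008 M dissociated.
At eq: [PCl₅] = 0.94 − 0.3008 = 0.6392 M; [PCl₃] = [Cl₂] = x = 0.3008 M.
Kc = [PCl₃][Cl₂]/[PCl₅] = (0.3008)²/0.6392 = 0.1416.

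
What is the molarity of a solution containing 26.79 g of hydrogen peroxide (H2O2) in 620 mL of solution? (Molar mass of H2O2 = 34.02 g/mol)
Moles of H2O2 = 26.79 g ÷ 34.02 g/mol = 0.787478 mol
Volume = 620 mL = 0.62 L
Molarity = 0.787478 mol ÷ 0.62 L = 1.27 M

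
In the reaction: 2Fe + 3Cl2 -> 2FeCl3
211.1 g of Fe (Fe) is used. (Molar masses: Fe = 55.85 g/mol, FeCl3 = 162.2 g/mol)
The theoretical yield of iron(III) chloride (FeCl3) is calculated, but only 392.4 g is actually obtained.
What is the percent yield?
Moles of Fe = 211.1 g ÷ 55.85 g/mol = 3.77977 mol
Mole ratio: 2 mol FeCl3 / 2 mol Fe
Moles of FeCl3 = 3.77977 × (2/2) = 3.77977 mol
Theoretical yield = 3.77977 mol × 162.2 g/mol = 613.08 g
Actual yield = 392.4 g
Percent yield = (392.4 / 613.08) × 100% = 64.0%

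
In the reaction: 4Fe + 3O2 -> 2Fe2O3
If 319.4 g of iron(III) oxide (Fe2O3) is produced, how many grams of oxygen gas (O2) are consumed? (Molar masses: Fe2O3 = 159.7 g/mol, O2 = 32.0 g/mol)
Moles of Fe2O3 = 319.4 g ÷ 159.7 g/mol = 2 mol
Mole ratio: 3 mol O2 / 2 mol Fe2O3
Moles of O2 = 2 × (3/2) = 3 mol
Mass of O2 = 3 mol × 32.0 g/mol = 96 g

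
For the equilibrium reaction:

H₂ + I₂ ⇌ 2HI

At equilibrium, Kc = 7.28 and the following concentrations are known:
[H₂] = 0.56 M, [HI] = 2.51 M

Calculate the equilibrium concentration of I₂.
[I₂] = 1.5454 M

Kc = ([HI]^2) / ([H₂] × [I₂]) = 7.28
[I₂]^1 = (product terms)/(Kc · other reactant terms) = 6.3001 / (7.28 · 0.56) = 1.5454
[I₂] = 1.5454 M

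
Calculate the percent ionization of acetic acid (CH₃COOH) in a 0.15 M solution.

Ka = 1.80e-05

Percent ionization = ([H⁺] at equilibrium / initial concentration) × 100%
Percent ionization = 1.09%

Let x = [H⁺]. Ka = x²/(C - x) ⇒ x² + (1.80e-05)x - (1.80e-05)(0.15) = 0. x = 1.6342e-03. Percent = (1.6342e-03/0.15) × 100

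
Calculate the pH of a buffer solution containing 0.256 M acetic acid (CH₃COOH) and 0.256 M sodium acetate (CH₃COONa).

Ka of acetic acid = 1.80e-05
pH = 4.74

pKa = -log(1.80e-05) = 4.74. pH = pKa + log([A⁻]/[HA]) = 4.74 + log(0.256/0.256)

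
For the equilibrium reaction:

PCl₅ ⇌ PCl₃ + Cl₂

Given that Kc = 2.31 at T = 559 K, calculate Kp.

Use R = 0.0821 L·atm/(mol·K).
K_p = 106.0149

Δn = (moles gaseous products) − (moles gaseous reactants) = 1
T = 559 K; RT = 0.0821 × 559 = 45.8939
Kp = Kc·(RT)^Δn = 2.31 × (45.8939)^1 = 2.31 × 45.8939 = 106.0149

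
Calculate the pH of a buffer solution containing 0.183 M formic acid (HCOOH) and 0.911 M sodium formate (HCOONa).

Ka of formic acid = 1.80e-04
pH = 4.44

pKa = -log(1.80e-04) = 3.74. pH = pKa + log([A⁻]/[HA]) = 3.74 + log(0.911/0.183)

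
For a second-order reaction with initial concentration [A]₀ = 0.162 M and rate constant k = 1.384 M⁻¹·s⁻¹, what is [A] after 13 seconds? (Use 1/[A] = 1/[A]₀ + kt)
0.0414 M

1/[A] = 1/[A]₀ + k·t = 1/0.162 + (1.384)·(13) = 6.1728 + 17.9920 = 24.1648
[A] = 1/24.1648 = 0.0414 M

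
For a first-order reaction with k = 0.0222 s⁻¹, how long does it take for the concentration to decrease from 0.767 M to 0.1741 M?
66.80 s

From ln[A] = ln[A]₀ - k·t: t = ln([A]₀/[A])/k = ln(0.767/0.1741)/0.0222 = ln(4.4055)/0.0222 = 1.4829/0.0222 = 66.80 s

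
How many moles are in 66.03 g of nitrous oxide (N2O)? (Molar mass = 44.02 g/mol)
Moles = 66.03 g ÷ 44.02 g/mol = 1.5 mol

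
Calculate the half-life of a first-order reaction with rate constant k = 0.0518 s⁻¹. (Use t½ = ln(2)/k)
13.38 s

t½ = ln(2)/k = 0.6931/0.0518 = 13.38 s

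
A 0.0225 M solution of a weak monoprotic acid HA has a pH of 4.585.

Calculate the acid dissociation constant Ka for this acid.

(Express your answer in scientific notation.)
K_a = 3.01e-08

[H⁺] = 10^(−pH) = 10^(−4.585) = 2.600e-05 M. For HA ⇌ H⁺ + A⁻, Ka = x²/(C − x) = (2.600e-05)²/(0.0225 − 2.600e-05) = 3.01e-08.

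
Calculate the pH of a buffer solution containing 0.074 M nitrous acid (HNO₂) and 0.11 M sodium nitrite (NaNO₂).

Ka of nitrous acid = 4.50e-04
pH = 3.52

pKa = -log(4.50e-04) = 3.35. pH = pKa + log([A⁻]/[HA]) = 3.35 + log(0.11/0.074)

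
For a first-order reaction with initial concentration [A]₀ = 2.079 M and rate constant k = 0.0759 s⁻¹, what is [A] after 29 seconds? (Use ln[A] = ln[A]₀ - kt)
0.2301 M

ln[A] = ln[A]₀ - k·t = ln(2.079) - (0.0759)·(29) = 0.7319 - 2.2011 = -1.4692
[A] = e^(-1.4692) = 0.2301 M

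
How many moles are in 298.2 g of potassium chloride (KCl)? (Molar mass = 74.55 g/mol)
Moles = 298.2 g ÷ 74.55 g/mol = 4 mol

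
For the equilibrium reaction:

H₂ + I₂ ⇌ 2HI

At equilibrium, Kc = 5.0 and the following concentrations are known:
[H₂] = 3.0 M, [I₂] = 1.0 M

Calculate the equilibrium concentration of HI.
[HI] = 3.8730 M

Kc = ([HI]^2) / ([H₂] × [I₂]) = 5.0
[HI]^2 = Kc · (reactant terms)/(other product terms) = 5.0 · 3 / 1 = 15
[HI] = (15)^(1/2) = 3.8730 M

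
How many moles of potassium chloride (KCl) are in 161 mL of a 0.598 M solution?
Moles = Molarity × Volume (L)
Moles = 0.598 M × 0.161 L = 0.09628 mol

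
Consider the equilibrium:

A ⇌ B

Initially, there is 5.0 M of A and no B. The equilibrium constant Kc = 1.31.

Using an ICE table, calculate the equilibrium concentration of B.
[B] = 2.835 M

ICE: [A] = 5.0 − x, [B] = x.
Kc = x/(5.0 − x) = 1.31 ⇒ x = 1.31·5.0/(1 + 1.31) = 6.55/2.31 = 2.835.
[B] = x = 2.835 M.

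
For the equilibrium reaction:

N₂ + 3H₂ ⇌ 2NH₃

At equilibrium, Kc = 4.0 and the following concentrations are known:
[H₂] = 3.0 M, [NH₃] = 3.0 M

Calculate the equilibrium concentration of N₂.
[N₂] = 0.0833 M

Kc = ([NH₃]^2) / ([N₂] × [H₂]^3) = 4.0
[N₂]^1 = (product terms)/(Kc · other reactant terms) = 9 / (4.0 · 27) = 0.083333
[N₂] = 0.0833 M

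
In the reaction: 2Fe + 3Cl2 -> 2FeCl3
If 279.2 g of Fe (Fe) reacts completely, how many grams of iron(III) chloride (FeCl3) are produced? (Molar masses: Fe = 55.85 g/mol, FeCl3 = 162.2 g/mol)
Moles of Fe = 279.2 g ÷ 55.85 g/mol = 4.9991 mol
Mole ratio: 2 mol FeCl3 / 2 mol Fe
Moles of FeCl3 = 4.9991 × (2/2) = 4.9991 mol
Mass of FeCl3 = 4.9991 mol × 162.2 g/mol = 810.9 g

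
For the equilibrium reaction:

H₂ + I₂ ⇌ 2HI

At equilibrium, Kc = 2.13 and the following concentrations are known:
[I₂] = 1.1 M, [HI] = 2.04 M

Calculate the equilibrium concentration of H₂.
[H₂] = 1.7762 M

Kc = ([HI]^2) / ([H₂] × [I₂]) = 2.13
[H₂]^1 = (product terms)/(Kc · other reactant terms) = 4.1616 / (2.13 · 1.1) = 1.7762
[H₂] = 1.7762 M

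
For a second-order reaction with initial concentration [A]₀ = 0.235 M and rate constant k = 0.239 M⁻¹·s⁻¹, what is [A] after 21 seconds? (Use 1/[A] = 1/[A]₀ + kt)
0.1078 M

1/[A] = 1/[A]₀ + k·t = 1/0.235 + (0.239)·(21) = 4.2553 + 5.0190 = 9.2743
[A] = 1/9.2743 = 0.1078 M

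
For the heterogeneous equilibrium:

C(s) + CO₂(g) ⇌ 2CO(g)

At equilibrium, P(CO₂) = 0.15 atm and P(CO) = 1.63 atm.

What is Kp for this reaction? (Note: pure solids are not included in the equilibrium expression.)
K_p = 17.713

Solid C is excluded.
Kp = P(CO)²/P(CO₂) = (1.63)²/0.15 = 2.657/0.15 = 17.713.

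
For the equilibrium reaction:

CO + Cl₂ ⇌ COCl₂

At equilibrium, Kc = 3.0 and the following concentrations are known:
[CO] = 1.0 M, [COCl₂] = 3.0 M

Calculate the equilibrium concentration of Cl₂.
[Cl₂] = 1.0000 M

Kc = ([COCl₂]) / ([CO] × [Cl₂]) = 3.0
[Cl₂]^1 = (product terms)/(Kc · other reactant terms) = 3 / (3.0 · 1) = 1
[Cl₂] = 1.0000 M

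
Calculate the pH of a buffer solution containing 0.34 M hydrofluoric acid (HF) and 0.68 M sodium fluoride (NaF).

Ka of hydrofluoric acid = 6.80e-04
pH = 3.47

pKa = -log(6.80e-04) = 3.17. pH = pKa + log([A⁻]/[HA]) = 3.17 + log(0.68/0.34)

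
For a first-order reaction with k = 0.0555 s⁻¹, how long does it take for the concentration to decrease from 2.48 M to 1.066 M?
15.21 s

From ln[A] = ln[A]₀ - k·t: t = ln([A]₀/[A])/k = ln(2.48/1.066)/0.0555 = ln(2.3265)/0.0555 = 0.8443/0.0555 = 15.21 s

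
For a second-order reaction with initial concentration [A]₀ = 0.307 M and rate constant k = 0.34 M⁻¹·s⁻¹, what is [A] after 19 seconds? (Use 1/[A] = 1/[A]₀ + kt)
0.1029 M

1/[A] = 1/[A]₀ + k·t = 1/0.307 + (0.34)·(19) = 3.2573 + 6.4600 = 9.7173
[A] = 1/9.7173 = 0.1029 M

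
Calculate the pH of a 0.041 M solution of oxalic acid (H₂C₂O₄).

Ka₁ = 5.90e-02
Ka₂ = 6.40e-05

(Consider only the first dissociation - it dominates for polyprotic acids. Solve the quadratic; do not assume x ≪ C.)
pH = 1.56

x² + Ka₁·x − Ka₁·C = 0 with Ka₁ = 5.90e-02, C = 0.041.
x = (−Ka₁ + √(Ka₁² + 4·Ka₁·C))/2 = 2.7852e-02 M, so pH = 1.56.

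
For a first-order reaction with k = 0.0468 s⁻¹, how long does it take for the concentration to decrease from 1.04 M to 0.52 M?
14.81 s

From ln[A] = ln[A]₀ - k·t: t = ln([A]₀/[A])/k = ln(1.04/0.52)/0.0468 = ln(2.0000)/0.0468 = 0.6931/0.0468 = 14.81 s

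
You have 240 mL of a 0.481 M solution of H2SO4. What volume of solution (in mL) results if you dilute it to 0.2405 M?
Using M₁V₁ = M₂V₂:
0.481 × 240 = 0.2405 × V₂
V₂ = (0.481 × 240) / 0.2405 = 480 mL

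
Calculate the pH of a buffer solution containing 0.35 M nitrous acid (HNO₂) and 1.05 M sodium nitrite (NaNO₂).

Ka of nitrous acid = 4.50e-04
pH = 3.82

pKa = -log(4.50e-04) = 3.35. pH = pKa + log([A⁻]/[HA]) = 3.35 + log(1.05/0.35)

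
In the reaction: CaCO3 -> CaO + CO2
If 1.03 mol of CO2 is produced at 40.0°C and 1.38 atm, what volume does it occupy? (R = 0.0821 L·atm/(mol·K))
T = 40.0°C + 273.15 = 313.15 K
V = nRT/P = (1.03 × 0.0821 × 313.15) / 1.38
V = 19.19 L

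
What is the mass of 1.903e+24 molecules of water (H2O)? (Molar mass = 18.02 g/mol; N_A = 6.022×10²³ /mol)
Moles = 1.903e+24 ÷ 6.022×10²³ = 3.16008 mol
Mass = 3.16008 mol × 18.02 g/mol = 56.94 g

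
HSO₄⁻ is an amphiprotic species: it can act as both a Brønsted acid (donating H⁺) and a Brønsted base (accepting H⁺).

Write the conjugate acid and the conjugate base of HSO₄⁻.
Conjugate acid: H₂SO₄, Conjugate base: SO₄²⁻

As an acid: HSO₄⁻ → H⁺ + SO₄²⁻, so the conjugate base is SO₄²⁻.
As a base: HSO₄⁻ + H⁺ → H₂SO₄, so the conjugate acid is H₂SO₄.

Conjugate acid-base pairs differ by one H⁺. Ka × Kb = Kw for a conjugate pair.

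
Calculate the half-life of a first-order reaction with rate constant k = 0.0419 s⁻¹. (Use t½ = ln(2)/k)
16.54 s

t½ = ln(2)/k = 0.6931/0.0419 = 16.54 s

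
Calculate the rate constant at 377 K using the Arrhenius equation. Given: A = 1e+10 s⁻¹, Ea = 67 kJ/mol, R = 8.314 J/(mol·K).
5.21e+00 s⁻¹

k = A·exp(-Ea/(R·T)) = 1e+10·exp(-67000/(8.314·377)) = 1e+10·exp(-21.3759) = 1e+10·5.2070e-10 = 5.21e+00 s⁻¹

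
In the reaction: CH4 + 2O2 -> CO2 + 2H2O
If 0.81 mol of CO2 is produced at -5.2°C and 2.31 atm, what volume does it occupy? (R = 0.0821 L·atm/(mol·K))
T = -5.2°C + 273.15 = 267.95 K
V = nRT/P = (0.81 × 0.0821 × 267.95) / 2.31
V = 7.71 L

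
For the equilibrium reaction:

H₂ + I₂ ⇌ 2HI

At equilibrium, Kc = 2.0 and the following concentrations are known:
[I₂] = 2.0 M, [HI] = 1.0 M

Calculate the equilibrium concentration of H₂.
[H₂] = 0.2500 M

Kc = ([HI]^2) / ([H₂] × [I₂]) = 2.0
[H₂]^1 = (product terms)/(Kc · other reactant terms) = 1 / (2.0 · 2) = 0.25
[H₂] = 0.2500 M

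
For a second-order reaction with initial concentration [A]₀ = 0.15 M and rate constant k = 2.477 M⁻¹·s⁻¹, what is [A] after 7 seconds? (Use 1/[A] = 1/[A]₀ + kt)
0.0417 M

1/[A] = 1/[A]₀ + k·t = 1/0.15 + (2.477)·(7) = 6.6667 + 17.3390 = 24.0057
[A] = 1/24.0057 = 0.0417 M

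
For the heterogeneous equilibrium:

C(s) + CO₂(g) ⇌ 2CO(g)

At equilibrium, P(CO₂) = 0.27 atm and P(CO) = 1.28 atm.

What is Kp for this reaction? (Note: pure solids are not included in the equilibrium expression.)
K_p = 6.068

Solid C is excluded.
Kp = P(CO)²/P(CO₂) = (1.28)²/0.27 = 1.638/0.27 = 6.068.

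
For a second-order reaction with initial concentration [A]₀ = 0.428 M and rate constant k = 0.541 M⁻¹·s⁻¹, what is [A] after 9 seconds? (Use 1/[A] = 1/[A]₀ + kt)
0.1388 M

1/[A] = 1/[A]₀ + k·t = 1/0.428 + (0.541)·(9) = 2.3364 + 4.8690 = 7.2054
[A] = 1/7.2054 = 0.1388 M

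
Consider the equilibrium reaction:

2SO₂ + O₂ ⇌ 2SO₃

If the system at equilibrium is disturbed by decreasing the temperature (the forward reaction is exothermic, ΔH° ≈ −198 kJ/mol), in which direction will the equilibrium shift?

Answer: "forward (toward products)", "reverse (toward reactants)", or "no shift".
forward (toward products)

Apply Le Chatelier's principle: system shifts to counteract the change.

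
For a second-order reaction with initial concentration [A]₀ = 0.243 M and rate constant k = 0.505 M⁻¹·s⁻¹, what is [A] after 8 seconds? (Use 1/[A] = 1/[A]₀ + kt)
0.1226 M

1/[A] = 1/[A]₀ + k·t = 1/0.243 + (0.505)·(8) = 4.1152 + 4.0400 = 8.1552
[A] = 1/8.1552 = 0.1226 M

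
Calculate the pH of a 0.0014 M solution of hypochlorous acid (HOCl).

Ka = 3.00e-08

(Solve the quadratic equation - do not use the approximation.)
pH = 5.19

x² + Ka×x - Ka×C = 0. Using quadratic formula: [H⁺] = 6.4658e-06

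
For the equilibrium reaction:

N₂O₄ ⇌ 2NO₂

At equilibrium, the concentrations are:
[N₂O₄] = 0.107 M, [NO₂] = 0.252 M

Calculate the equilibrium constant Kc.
K_c = 0.5935

Kc = ([NO₂]^2) / ([N₂O₄])
   = ((0.252)^2) / ((0.107))
   = 0.063504 / 0.107 = 0.5935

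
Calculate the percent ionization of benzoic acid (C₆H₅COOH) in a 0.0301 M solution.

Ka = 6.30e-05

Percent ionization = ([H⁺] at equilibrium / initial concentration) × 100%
Percent ionization = 4.47%

Let x = [H⁺]. Ka = x²/(C - x) ⇒ x² + (6.30e-05)x - (6.30e-05)(0.0301) = 0. x = 1.3459e-03. Percent = (1.3459e-03/0.0301) × 100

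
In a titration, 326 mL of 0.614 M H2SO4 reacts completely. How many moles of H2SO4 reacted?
Moles = Molarity × Volume (L)
Moles = 0.614 M × 0.326 L = 0.2002 mol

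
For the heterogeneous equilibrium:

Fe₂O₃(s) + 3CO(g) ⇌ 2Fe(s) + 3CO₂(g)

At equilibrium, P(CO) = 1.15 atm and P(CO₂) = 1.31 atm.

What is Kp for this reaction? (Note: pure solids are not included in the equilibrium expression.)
K_p = 1.478

Solids (Fe₂O₃, Fe) are excluded.
Kp = P(CO₂)³/P(CO)³ = (1.31)³/(1.15)³ = 2.248/1.521 = 1.478.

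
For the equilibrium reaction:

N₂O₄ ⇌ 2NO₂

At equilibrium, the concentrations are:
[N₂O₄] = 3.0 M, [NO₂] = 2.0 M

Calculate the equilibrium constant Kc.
K_c = 1.3333

Kc = ([NO₂]^2) / ([N₂O₄])
   = ((2.0)^2) / ((3.0))
   = 4 / 3 = 1.3333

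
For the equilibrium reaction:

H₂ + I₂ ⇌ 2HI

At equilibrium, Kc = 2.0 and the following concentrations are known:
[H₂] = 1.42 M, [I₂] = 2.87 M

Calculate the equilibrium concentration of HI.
[HI] = 2.8550 M

Kc = ([HI]^2) / ([H₂] × [I₂]) = 2.0
[HI]^2 = Kc · (reactant terms)/(other product terms) = 2.0 · 4.0754 / 1 = 8.1508
[HI] = (8.1508)^(1/2) = 2.8550 M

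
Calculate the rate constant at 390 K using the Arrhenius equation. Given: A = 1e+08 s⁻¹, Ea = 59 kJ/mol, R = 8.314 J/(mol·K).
1.25e+00 s⁻¹

k = A·exp(-Ea/(R·T)) = 1e+08·exp(-59000/(8.314·390)) = 1e+08·exp(-18.1961) = 1e+08·1.2518e-08 = 1.25e+00 s⁻¹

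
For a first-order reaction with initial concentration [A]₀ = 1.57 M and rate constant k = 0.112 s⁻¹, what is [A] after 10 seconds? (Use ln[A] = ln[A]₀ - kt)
0.5123 M

ln[A] = ln[A]₀ - k·t = ln(1.57) - (0.112)·(10) = 0.4511 - 1.1200 = -0.6689
[A] = e^(-0.6689) = 0.5123 M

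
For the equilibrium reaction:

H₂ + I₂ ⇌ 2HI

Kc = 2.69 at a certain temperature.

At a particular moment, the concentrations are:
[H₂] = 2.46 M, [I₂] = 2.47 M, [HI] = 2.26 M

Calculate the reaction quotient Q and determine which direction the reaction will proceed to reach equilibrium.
Q = 0.841, Q < K, reaction proceeds forward (toward products)

Q = ([HI]^2) / ([H₂] × [I₂])
  = ((2.26)^2) / ((2.46)·(2.47)) = 5.1076/6.0762 = 0.8406
Since Q = 0.8406 < Kc = 2.69, the reaction proceeds forward (toward products) to reach equilibrium.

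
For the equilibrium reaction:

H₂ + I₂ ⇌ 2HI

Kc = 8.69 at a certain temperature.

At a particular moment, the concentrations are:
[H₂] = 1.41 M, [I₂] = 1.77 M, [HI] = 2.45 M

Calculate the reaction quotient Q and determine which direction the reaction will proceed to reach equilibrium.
Q = 2.405, Q < K, reaction proceeds forward (toward products)

Q = ([HI]^2) / ([H₂] × [I₂])
  = ((2.45)^2) / ((1.41)·(1.77)) = 6.0025/2.4957 = 2.405
Since Q = 2.405 < Kc = 8.69, the reaction proceeds forward (toward products) to reach equilibrium.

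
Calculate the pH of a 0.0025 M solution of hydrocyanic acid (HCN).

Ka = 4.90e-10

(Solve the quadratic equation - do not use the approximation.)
pH = 5.96

x² + Ka×x - Ka×C = 0. Using quadratic formula: [H⁺] = 1.1066e-06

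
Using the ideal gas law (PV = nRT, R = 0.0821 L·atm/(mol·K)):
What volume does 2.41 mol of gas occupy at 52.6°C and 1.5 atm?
T = 52.6°C + 273.15 = 325.75 K
V = nRT/P = (2.41 × 0.0821 × 325.75) / 1.5
V = 42.97 L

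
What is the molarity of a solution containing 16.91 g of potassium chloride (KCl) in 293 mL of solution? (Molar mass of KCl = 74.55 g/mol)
Moles of KCl = 16.91 g ÷ 74.55 g/mol = 0.226828 mol
Volume = 293 mL = 0.293 L
Molarity = 0.226828 mol ÷ 0.293 L = 0.7742 M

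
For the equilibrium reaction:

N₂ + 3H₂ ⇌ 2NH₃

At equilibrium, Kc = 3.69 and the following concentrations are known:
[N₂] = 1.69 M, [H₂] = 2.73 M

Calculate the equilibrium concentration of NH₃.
[NH₃] = 11.2642 M

Kc = ([NH₃]^2) / ([N₂] × [H₂]^3) = 3.69
[NH₃]^2 = Kc · (reactant terms)/(other product terms) = 3.69 · 34.385 / 1 = 126.88
[NH₃] = (126.88)^(1/2) = 11.2642 M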